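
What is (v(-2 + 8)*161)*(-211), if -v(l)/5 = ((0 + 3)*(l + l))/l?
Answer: 1019130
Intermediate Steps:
v(l) = -30 (v(l) = -5*(0 + 3)*(l + l)/l = -5*3*(2*l)/l = -5*6*l/l = -5*6 = -30)
(v(-2 + 8)*161)*(-211) = -30*161*(-211) = -4830*(-211) = 1019130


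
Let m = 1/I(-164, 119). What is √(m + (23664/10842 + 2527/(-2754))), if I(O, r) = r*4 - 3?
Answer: √86678996547818246/261541566 ≈ 1.1257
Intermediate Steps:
I(O, r) = -3 + 4*r (I(O, r) = 4*r - 3 = -3 + 4*r)
m = 1/473 (m = 1/(-3 + 4*119) = 1/(-3 + 476) = 1/473 ≈ 0.0021142)
√(m + (23664/10842 + 2527/(-2754))) = √(1/473 + (23664/10842 + 2527/(-2754))) = √(1/473 + (23664*(1/10842) + 2527*(-1/2754))) = √(1/473 + (3944/1807 - 2527/2754)) = √(1/473 + 6295487/4976478) = √(2982741829/2353874094) = √86678996547818246/261541566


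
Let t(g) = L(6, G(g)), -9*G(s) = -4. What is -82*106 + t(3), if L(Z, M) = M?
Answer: -78224/9 ≈ -8691.6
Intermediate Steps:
G(s) = 4/9 (G(s) = -⅑*(-4) = 4/9)
t(g) = 4/9
-82*106 + t(3) = -82*106 + 4/9 = -8692 + 4/9 = -78224/9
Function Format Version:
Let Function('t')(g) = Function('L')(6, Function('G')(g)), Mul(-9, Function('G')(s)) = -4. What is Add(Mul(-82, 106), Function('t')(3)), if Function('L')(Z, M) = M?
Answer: Rational(-78224, 9) ≈ -8691.6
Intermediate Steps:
Function('G')(s) = Rational(4, 9) (Function('G')(s) = Mul(Rational(-1, 9), -4) = Rational(4, 9))
Function('t')(g) = Rational(4, 9)
Add(Mul(-82, 106), Function('t')(3)) = Add(Mul(-82, 106), Rational(4, 9)) = Add(-8692, Rational(4, 9)) = Rational(-78224, 9)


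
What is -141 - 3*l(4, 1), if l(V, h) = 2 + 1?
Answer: -150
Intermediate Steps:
l(V, h) = 3
-141 - 3*l(4, 1) = -141 - 3*3 = -141 - 9 = -150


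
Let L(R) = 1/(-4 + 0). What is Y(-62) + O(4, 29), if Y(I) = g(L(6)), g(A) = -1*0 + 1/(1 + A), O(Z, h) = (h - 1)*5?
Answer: 424/3 ≈ 141.33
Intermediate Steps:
O(Z, h) = -5 + 5*h (O(Z, h) = (-1 + h)*5 = -5 + 5*h)
L(R) = -¼ (L(R) = 1/(-4) = -¼)
g(A) = 1/(1 + A) (g(A) = 0 + 1/(1 + A) = 1/(1 + A))
Y(I) = 4/3 (Y(I) = 1/(1 - ¼) = 1/(¾) = 4/3)
Y(-62) + O(4, 29) = 4/3 + (-5 + 5*29) = 4/3 + (-5 + 145) = 4/3 + 140 = 424/3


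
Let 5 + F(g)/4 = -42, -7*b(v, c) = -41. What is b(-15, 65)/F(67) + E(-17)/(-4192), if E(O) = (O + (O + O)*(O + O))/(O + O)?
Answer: -63893/2758336 ≈ -0.023164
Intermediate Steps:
b(v, c) = 41/7 (b(v, c) = -⅐*(-41) = 41/7)
F(g) = -188 (F(g) = -20 + 4*(-42) = -20 - 168 = -188)
E(O) = (O + 4*O²)/(2*O) (E(O) = (O + (2*O)*(2*O))/((2*O)) = (O + 4*O²)*(1/(2*O)) = (O + 4*O²)/(2*O))
b(-15, 65)/F(67) + E(-17)/(-4192) = (41/7)/(-188) + (½ + 2*(-17))/(-4192) = (41/7)*(-1/188) + (½ - 34)*(-1/4192) = -41/1316 - 67/2*(-1/4192) = -41/1316 + 67/8384 = -63893/2758336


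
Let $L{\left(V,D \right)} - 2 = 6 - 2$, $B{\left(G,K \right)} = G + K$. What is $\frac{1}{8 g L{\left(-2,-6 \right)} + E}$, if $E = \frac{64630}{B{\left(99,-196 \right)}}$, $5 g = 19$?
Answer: $- \frac{485}{234686} \approx -0.0020666$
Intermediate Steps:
$g = \frac{19}{5}$ ($g = \frac{1}{5} \cdot 19 = \frac{19}{5} \approx 3.8$)
$L{\left(V,D \right)} = 6$ ($L{\left(V,D \right)} = 2 + \left(6 - 2\right) = 2 + 4 = 6$)
$E = - \frac{64630}{97}$ ($E = \frac{64630}{99 - 196} = \frac{64630}{-97} = 64630 \left(- \frac{1}{97}\right) = - \frac{64630}{97} \approx -666.29$)
$\frac{1}{8 g L{\left(-2,-6 \right)} + E} = \frac{1}{8 \cdot \frac{19}{5} \cdot 6 - \frac{64630}{97}} = \frac{1}{\frac{152}{5} \cdot 6 - \frac{64630}{97}} = \frac{1}{\frac{912}{5} - \frac{64630}{97}} = \frac{1}{- \frac{234686}{485}} = - \frac{485}{234686}$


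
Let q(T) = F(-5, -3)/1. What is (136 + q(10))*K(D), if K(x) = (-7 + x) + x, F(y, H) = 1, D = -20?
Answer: -6439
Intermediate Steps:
K(x) = -7 + 2*x
q(T) = 1 (q(T) = 1/1 = 1*1 = 1)
(136 + q(10))*K(D) = (136 + 1)*(-7 + 2*(-20)) = 137*(-7 - 40) = 137*(-47) = -6439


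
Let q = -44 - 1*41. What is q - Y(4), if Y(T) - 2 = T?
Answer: -91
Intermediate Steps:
Y(T) = 2 + T
q = -85 (q = -44 - 41 = -85)
q - Y(4) = -85 - (2 + 4) = -85 - 1*6 = -85 - 6 = -91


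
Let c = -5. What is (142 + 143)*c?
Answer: -1425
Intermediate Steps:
(142 + 143)*c = (142 + 143)*(-5) = 285*(-5) = -1425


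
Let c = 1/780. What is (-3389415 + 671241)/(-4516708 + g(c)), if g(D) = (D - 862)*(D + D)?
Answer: 826868530800/1373983245959 ≈ 0.60180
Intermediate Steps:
c = 1/780 ≈ 0.0012821
g(D) = 2*D*(-862 + D) (g(D) = (-862 + D)*(2*D) = 2*D*(-862 + D))
(-3389415 + 671241)/(-4516708 + g(c)) = (-3389415 + 671241)/(-4516708 + 2*(1/780)*(-862 + 1/780)) = -2718174/(-4516708 + 2*(1/780)*(-672359/780)) = -2718174/(-4516708 - 672359/304200) = -2718174/(-1373983245959/304200) = -2718174*(-304200/1373983245959) = 826868530800/1373983245959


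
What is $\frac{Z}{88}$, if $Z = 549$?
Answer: $\frac{549}{88} \approx 6.2386$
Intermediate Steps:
$\frac{Z}{88} = \frac{549}{88}$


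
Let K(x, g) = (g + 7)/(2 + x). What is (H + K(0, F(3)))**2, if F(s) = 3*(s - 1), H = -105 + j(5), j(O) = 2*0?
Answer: 38809/4 ≈ 9702.3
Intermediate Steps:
j(O) = 0
H = -105 (H = -105 + 0 = -105)
F(s) = -3 + 3*s (F(s) = 3*(-1 + s) = -3 + 3*s)
K(x, g) = (7 + g)/(2 + x)
(H + K(0, F(3)))**2 = (-105 + (7 + (-3 + 3*3))/(2 + 0))**2 = (-105 + (7 + (-3 + 9))/2)**2 = (-105 + (7 + 6)/2)**2 = (-105 + (1/2)*13)**2 = (-105 + 13/2)**2 = (-197/2)**2 = 38809/4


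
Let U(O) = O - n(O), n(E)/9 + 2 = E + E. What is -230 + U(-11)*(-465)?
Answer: -95555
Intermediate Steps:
n(E) = -18 + 18*E (n(E) = -18 + 9*(E + E) = -18 + 9*(2*E) = -18 + 18*E)
U(O) = 18 - 17*O (U(O) = O - (-18 + 18*O) = O + (18 - 18*O) = 18 - 17*O)
-230 + U(-11)*(-465) = -230 + (18 - 17*(-11))*(-465) = -230 + (18 + 187)*(-465) = -230 + 205*(-465) = -230 - 95325 = -95555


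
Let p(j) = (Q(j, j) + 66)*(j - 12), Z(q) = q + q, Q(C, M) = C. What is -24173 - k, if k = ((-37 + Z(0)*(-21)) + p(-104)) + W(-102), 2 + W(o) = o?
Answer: -28440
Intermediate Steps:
W(o) = -2 + o
Z(q) = 2*q
p(j) = (-12 + j)*(66 + j) (p(j) = (j + 66)*(j - 12) = (66 + j)*(-12 + j) = (-12 + j)*(66 + j))
k = 4267 (k = ((-37 + (2*0)*(-21)) + (-792 + (-104)**2 + 54*(-104))) + (-2 - 102) = ((-37 + 0*(-21)) + (-792 + 10816 - 5616)) - 104 = ((-37 + 0) + 4408) - 104 = (-37 + 4408) - 104 = 4371 - 104 = 4267)
-24173 - k = -24173 - 1*4267 = -24173 - 4267 = -28440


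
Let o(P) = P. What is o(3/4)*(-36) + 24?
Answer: -3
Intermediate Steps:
o(3/4)*(-36) + 24 = (3/4)*(-36) + 24 = -27 + 24 = -3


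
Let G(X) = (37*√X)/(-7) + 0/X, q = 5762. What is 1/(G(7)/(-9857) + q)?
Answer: 3918869549966/22580526346902723 - 364709*√7/22580526346902723 ≈ 0.00017355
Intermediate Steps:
G(X) = -37*√X/7 (G(X) = (37*√X)*(-⅐) + 0 = -37*√X/7 + 0 = -37*√X/7)
1/(G(7)/(-9857) + q) = 1/(-37*√7/7/(-9857) + 5762) = 1/(-37*√7/7*(-1/9857) + 5762) = 1/(37*√7/68999 + 5762) = 1/(5762 + 37*√7/68999)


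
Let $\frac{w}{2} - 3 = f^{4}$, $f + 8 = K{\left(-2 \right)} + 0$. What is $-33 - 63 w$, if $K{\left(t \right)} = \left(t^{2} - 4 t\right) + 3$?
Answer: $-302937$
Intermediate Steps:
$K{\left(t \right)} = 3 + t^{2} - 4 t$
$f = 7$ ($f = -8 + \left(\left(3 + \left(-2\right)^{2} - -8\right) + 0\right) = -8 + \left(\left(3 + 4 + 8\right) + 0\right) = -8 + \left(15 + 0\right) = -8 + 15 = 7$)
$w = 4808$ ($w = 6 + 2 \cdot 7^{4} = 6 + 2 \cdot 2401 = 6 + 4802 = 4808$)
$-33 - 63 w = -33 - 302904 = -302937$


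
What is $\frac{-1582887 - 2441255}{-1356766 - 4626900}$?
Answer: $\frac{2012071}{2991833} \approx 0.67252$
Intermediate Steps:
$\frac{-1582887 - 2441255}{-1356766 - 4626900} = - \frac{4024142}{-5983666} = \left(-4024142\right) \left(- \frac{1}{5983666}\right) = \frac{2012071}{2991833}$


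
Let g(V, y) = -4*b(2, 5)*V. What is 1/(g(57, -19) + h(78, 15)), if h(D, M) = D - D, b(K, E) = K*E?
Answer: -1/2280 ≈ -0.00043860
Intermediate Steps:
b(K, E) = E*K
h(D, M) = 0
g(V, y) = -40*V (g(V, y) = -4*5*2*V = -40*V)
1/(g(57, -19) + h(78, 15)) = 1/(-40*57 + 0) = 1/(-2280 + 0) = 1/(-2280) = -1/2280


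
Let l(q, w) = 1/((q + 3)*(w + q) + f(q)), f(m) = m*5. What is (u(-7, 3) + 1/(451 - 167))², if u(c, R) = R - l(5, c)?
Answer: 54656449/6533136 ≈ 8.3660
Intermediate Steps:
f(m) = 5*m
l(q, w) = 1/(5*q + (3 + q)*(q + w)) (l(q, w) = 1/((q + 3)*(w + q) + 5*q) = 1/((3 + q)*(q + w) + 5*q) = 1/(5*q + (3 + q)*(q + w)))
u(c, R) = R - 1/(65 + 8*c) (u(c, R) = R - 1/(5² + 3*c + 8*5 + 5*c) = R - 1/(25 + 3*c + 40 + 5*c) = R - 1/(65 + 8*c))
(u(-7, 3) + 1/(451 - 167))² = ((3 - 1/(65 + 8*(-7))) + 1/(451 - 167))² = ((3 - 1/(65 - 56)) + 1/284)² = ((3 - 1/9) + 1/284)² = ((3 - 1*⅑) + 1/284)² = ((3 - ⅑) + 1/284)² = (26/9 + 1/284)² = (7393/2556)² = 54656449/6533136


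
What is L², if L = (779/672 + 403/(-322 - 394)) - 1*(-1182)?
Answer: 20235675033135409/14469202944 ≈ 1.3985e+6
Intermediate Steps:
L = 142252153/120288 (L = (779*(1/672) + 403/(-716)) + 1182 = (779/672 + 403*(-1/716)) + 1182 = (779/672 - 403/716) + 1182 = 71737/120288 + 1182 = 142252153/120288 ≈ 1182.6)
L² = (142252153/120288)² = 20235675033135409/14469202944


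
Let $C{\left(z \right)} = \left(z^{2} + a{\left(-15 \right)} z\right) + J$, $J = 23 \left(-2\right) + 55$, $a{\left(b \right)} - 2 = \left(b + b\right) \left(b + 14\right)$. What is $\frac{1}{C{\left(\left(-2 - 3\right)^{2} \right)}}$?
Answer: $\frac{1}{1434} \approx 0.00069735$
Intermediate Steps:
$a{\left(b \right)} = 2 + 2 b \left(14 + b\right)$ ($a{\left(b \right)} = 2 + \left(b + b\right) \left(b + 14\right) = 2 + 2 b \left(14 + b\right)$)
$J = 9$ ($J = -46 + 55 = 9$)
$C{\left(z \right)} = 9 + z^{2} + 32 z$ ($C{\left(z \right)} = \left(z^{2} + \left(2 + 2 \left(-15\right)^{2} + 28 \left(-15\right)\right) z\right) + 9 = \left(z^{2} + \left(2 + 2 \cdot 225 - 420\right) z\right) + 9 = \left(z^{2} + \left(2 + 450 - 420\right) z\right) + 9 = \left(z^{2} + 32 z\right) + 9 = 9 + z^{2} + 32 z$)
$\frac{1}{C{\left(\left(-2 - 3\right)^{2} \right)}} = \frac{1}{9 + \left(\left(-2 - 3\right)^{2}\right)^{2} + 32 \left(-2 - 3\right)^{2}} = \frac{1}{9 + \left(\left(-5\right)^{2}\right)^{2} + 32 \left(-5\right)^{2}} = \frac{1}{9 + 25^{2} + 32 \cdot 25} = \frac{1}{9 + 625 + 800} = \frac{1}{1434}$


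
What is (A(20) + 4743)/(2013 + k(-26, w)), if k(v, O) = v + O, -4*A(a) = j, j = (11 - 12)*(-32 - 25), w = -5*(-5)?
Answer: 18915/8048 ≈ 2.3503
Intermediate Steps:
w = 25
j = 57 (j = -1*(-57) = 57)
A(a) = -57/4 (A(a) = -1/4*57 = -57/4)
k(v, O) = O + v
(A(20) + 4743)/(2013 + k(-26, w)) = (-57/4 + 4743)/(2013 + (25 - 26)) = 18915/(4*(2013 - 1)) = (18915/4)/2012 = (18915/4)*(1/2012) = 18915/8048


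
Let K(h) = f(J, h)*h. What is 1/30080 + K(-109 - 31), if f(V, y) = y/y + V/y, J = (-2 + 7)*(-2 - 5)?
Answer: -5263999/30080 ≈ -175.00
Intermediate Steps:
J = -35 (J = 5*(-7) = -35)
f(V, y) = 1 + V/y
K(h) = -35 + h (K(h) = ((-35 + h)/h)*h = -35 + h)
1/30080 + K(-109 - 31) = 1/30080 + (-35 + (-109 - 31)) = 1/30080 + (-35 - 140) = 1/30080 - 175 = -5263999/30080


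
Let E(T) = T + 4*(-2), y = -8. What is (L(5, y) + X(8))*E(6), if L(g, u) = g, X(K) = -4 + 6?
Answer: -14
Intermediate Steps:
X(K) = 2
E(T) = -8 + T (E(T) = T - 8 = -8 + T)
(L(5, y) + X(8))*E(6) = (5 + 2)*(-8 + 6) = 7*(-2) = -14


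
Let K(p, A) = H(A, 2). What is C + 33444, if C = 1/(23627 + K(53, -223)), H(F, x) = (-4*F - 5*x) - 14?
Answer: 819210781/24495 ≈ 33444.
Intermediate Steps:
H(F, x) = -14 - 5*x - 4*F (H(F, x) = (-5*x - 4*F) - 14 = -14 - 5*x - 4*F)
K(p, A) = -24 - 4*A (K(p, A) = -14 - 5*2 - 4*A = -14 - 10 - 4*A = -24 - 4*A)
C = 1/24495 (C = 1/(23627 + (-24 - 4*(-223))) = 1/(23627 + (-24 + 892)) = 1/(23627 + 868) = 1/24495 ≈ 4.0825e-5)
C + 33444 = 1/24495 + 33444 = 819210781/24495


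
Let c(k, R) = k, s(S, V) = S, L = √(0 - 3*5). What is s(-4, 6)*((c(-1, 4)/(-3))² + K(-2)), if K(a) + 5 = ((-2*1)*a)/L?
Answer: 176/9 + 16*I*√15/15 ≈ 19.556 + 4.1312*I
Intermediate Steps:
L = I*√15 (L = √(0 - 15) = √(-15) = I*√15 ≈ 3.873*I)
K(a) = -5 + 2*I*a*√15/15 (K(a) = -5 + ((-2*1)*a)/((I*√15)) = -5 + (-2*a)*(-I*√15/15) = -5 + 2*I*a*√15/15)
s(-4, 6)*((c(-1, 4)/(-3))² + K(-2)) = -4*((-1/(-3))² + (-5 + (2/15)*I*(-2)*√15)) = -4*((-1*(-⅓))² + (-5 - 4*I*√15/15)) = -4*((⅓)² + (-5 - 4*I*√15/15)) = -4*(⅑ + (-5 - 4*I*√15/15)) = -4*(-44/9 - 4*I*√15/15) = 176/9 + 16*I*√15/15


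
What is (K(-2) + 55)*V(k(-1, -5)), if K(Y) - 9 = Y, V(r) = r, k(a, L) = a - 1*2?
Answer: -186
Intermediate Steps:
k(a, L) = -2 + a (k(a, L) = a - 2 = -2 + a)
K(Y) = 9 + Y
(K(-2) + 55)*V(k(-1, -5)) = ((9 - 2) + 55)*(-2 - 1) = (7 + 55)*(-3) = 62*(-3) = -186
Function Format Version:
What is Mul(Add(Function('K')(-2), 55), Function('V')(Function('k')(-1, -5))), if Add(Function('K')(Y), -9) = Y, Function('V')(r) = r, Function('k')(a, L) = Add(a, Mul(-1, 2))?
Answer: -186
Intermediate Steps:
Function('k')(a, L) = Add(-2, a) (Function('k')(a, L) = Add(a, -2) = Add(-2, a))
Function('K')(Y) = Add(9, Y)
Mul(Add(Function('K')(-2), 55), Function('V')(Function('k')(-1, -5))) = Mul(Add(Add(9, -2), 55), Add(-2, -1)) = Mul(Add(7, 55), -3) = Mul(62, -3) = -186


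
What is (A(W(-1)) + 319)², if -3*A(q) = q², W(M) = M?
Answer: 913936/9 ≈ 1.0155e+5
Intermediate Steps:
A(q) = -q²/3
(A(W(-1)) + 319)² = (-⅓*(-1)² + 319)² = (-⅓*1 + 319)² = (-⅓ + 319)² = (956/3)² = 913936/9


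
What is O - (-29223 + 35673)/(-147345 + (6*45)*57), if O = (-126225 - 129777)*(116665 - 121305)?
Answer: 10449510116590/8797 ≈ 1.1878e+9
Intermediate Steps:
O = 1187849280 (O = -256002*(-4640) = 1187849280)
O - (-29223 + 35673)/(-147345 + (6*45)*57) = 1187849280 - (-29223 + 35673)/(-147345 + (6*45)*57) = 1187849280 - 6450/(-147345 + 270*57) = 1187849280 - 6450/(-147345 + 15390) = 1187849280 - 6450/(-131955) = 1187849280 - 6450*(-1)/131955 = 1187849280 - 1*(-430/8797) = 1187849280 + 430/8797 = 10449510116590/8797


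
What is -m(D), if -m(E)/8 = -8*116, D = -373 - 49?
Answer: -7424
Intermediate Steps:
D = -422
m(E) = 7424 (m(E) = -(-64)*116 = -8*(-928) = 7424)
-m(D) = -1*7424 = -7424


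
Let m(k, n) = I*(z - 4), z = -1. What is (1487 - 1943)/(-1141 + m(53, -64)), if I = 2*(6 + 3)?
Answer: 456/1231 ≈ 0.37043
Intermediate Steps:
I = 18 (I = 2*9 = 18)
m(k, n) = -90 (m(k, n) = 18*(-1 - 4) = 18*(-5) = -90)
(1487 - 1943)/(-1141 + m(53, -64)) = (1487 - 1943)/(-1141 - 90) = -456/(-1231) = -456*(-1/1231) = 456/1231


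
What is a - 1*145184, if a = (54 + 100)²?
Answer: -121468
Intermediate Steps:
a = 23716 (a = 154² = 23716)
a - 1*145184 = 23716 - 1*145184 = 23716 - 145184 = -121468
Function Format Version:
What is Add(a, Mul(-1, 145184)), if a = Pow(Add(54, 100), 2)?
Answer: -121468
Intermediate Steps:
a = 23716 (a = Pow(154, 2) = 23716)
Add(a, Mul(-1, 145184)) = Add(23716, Mul(-1, 145184)) = Add(23716, -145184) = -121468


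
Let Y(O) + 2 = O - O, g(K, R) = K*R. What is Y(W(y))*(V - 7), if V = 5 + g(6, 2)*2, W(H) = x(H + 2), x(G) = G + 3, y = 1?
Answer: -44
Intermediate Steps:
x(G) = 3 + G
W(H) = 5 + H (W(H) = 3 + (H + 2) = 3 + (2 + H) = 5 + H)
Y(O) = -2 (Y(O) = -2 + (O - O) = -2 + 0 = -2)
V = 29 (V = 5 + (6*2)*2 = 5 + 12*2 = 5 + 24 = 29)
Y(W(y))*(V - 7) = -2*(29 - 7) = -2*22 = -44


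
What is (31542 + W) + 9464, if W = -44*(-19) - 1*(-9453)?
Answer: 51295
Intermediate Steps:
W = 10289 (W = 836 + 9453 = 10289)
(31542 + W) + 9464 = (31542 + 10289) + 9464 = 41831 + 9464 = 51295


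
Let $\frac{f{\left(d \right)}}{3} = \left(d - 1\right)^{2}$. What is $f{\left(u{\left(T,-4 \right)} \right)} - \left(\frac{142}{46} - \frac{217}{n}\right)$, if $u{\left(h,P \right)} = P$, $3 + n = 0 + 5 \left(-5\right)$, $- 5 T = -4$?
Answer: $\frac{5903}{92} \approx 64.163$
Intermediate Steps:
$T = \frac{4}{5}$ ($T = \left(- \frac{1}{5}\right) \left(-4\right) = \frac{4}{5} \approx 0.8$)
$n = -28$ ($n = -3 + \left(0 + 5 \left(-5\right)\right) = -3 + \left(0 - 25\right) = -3 - 25 = -28$)
$f{\left(d \right)} = 3 \left(-1 + d\right)^{2}$ ($f{\left(d \right)} = 3 \left(d - 1\right)^{2} = 3 \left(-1 + d\right)^{2}$)
$f{\left(u{\left(T,-4 \right)} \right)} - \left(\frac{142}{46} - \frac{217}{n}\right) = 3 \left(-1 - 4\right)^{2} - \left(\frac{142}{46} - \frac{217}{-28}\right) = 3 \left(-5\right)^{2} - \left(142 \cdot \frac{1}{46} - - \frac{31}{4}\right) = 3 \cdot 25 - \left(\frac{71}{23} + \frac{31}{4}\right) = 75 - \frac{997}{92} = \frac{5903}{92}$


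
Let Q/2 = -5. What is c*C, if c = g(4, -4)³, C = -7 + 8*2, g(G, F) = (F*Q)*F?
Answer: -36864000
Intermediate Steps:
Q = -10 (Q = 2*(-5) = -10)
g(G, F) = -10*F² (g(G, F) = (F*(-10))*F = (-10*F)*F = -10*F²)
C = 9 (C = -7 + 16 = 9)
c = -4096000 (c = (-10*(-4)²)³ = (-10*16)³ = (-160)³ = -4096000)
c*C = -4096000*9 = -36864000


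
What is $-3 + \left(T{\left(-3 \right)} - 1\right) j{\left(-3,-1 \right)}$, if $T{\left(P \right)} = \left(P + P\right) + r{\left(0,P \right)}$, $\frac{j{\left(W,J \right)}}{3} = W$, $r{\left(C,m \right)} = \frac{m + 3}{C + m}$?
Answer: $60$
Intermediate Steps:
$r{\left(C,m \right)} = \frac{3 + m}{C + m}$
$j{\left(W,J \right)} = 3 W$
$T{\left(P \right)} = 2 P + \frac{3 + P}{P}$ ($T{\left(P \right)} = \left(P + P\right) + \frac{3 + P}{0 + P} = 2 P + \frac{3 + P}{P}$)
$-3 + \left(T{\left(-3 \right)} - 1\right) j{\left(-3,-1 \right)} = -3 + \left(\left(1 + 2 \left(-3\right) + \frac{3}{-3}\right) - 1\right) 3 \left(-3\right) = -3 + \left(\left(1 - 6 + 3 \left(- \frac{1}{3}\right)\right) - 1\right) \left(-9\right) = -3 + \left(\left(1 - 6 - 1\right) - 1\right) \left(-9\right) = -3 + \left(-6 - 1\right) \left(-9\right) = -3 - -63 = -3 + 63 = 60$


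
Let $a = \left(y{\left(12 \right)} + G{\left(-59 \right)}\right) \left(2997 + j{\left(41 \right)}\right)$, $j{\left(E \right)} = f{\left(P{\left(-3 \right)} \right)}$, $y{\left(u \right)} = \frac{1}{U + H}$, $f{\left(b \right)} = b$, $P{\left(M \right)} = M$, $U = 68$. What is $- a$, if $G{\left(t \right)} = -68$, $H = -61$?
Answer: $\frac{1422150}{7} \approx 2.0316 \cdot 10^{5}$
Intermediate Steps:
$y{\left(u \right)} = \frac{1}{7}$ ($y{\left(u \right)} = \frac{1}{68 - 61} = \frac{1}{7}$)
$j{\left(E \right)} = -3$
$a = - \frac{1422150}{7}$ ($a = \left(\frac{1}{7} - 68\right) \left(2997 - 3\right) = \left(- \frac{475}{7}\right) 2994 = - \frac{1422150}{7} \approx -2.0316 \cdot 10^{5}$)
$- a = \left(-1\right) \left(- \frac{1422150}{7}\right) = \frac{1422150}{7}$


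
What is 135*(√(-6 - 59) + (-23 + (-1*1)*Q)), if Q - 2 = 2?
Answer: -3645 + 135*I*√65 ≈ -3645.0 + 1088.4*I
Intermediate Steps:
Q = 4 (Q = 2 + 2 = 4)
135*(√(-6 - 59) + (-23 + (-1*1)*Q)) = 135*(√(-6 - 59) + (-23 - 1*1*4)) = 135*(√(-65) + (-23 - 1*4)) = 135*(I*√65 + (-23 - 4)) = 135*(I*√65 - 27) = 135*(-27 + I*√65) = -3645 + 135*I*√65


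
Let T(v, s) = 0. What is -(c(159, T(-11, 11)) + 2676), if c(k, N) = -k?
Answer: -2517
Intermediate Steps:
-(c(159, T(-11, 11)) + 2676) = -(-1*159 + 2676) = -(-159 + 2676) = -1*2517 = -2517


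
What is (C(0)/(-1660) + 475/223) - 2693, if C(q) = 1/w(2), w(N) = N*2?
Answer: -3984425183/1480720 ≈ -2690.9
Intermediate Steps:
w(N) = 2*N
C(q) = 1/4 (C(q) = 1/(2*2) = 1/4)
(C(0)/(-1660) + 475/223) - 2693 = ((1/4)/(-1660) + 475/223) - 2693 = ((1/4)*(-1/1660) + 475*(1/223)) - 2693 = (-1/6640 + 475/223) - 2693 = 3153777/1480720 - 2693 = -3984425183/1480720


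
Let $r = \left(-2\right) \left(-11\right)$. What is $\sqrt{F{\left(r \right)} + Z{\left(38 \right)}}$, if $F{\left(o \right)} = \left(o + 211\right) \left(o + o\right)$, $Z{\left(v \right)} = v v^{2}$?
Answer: $18 \sqrt{201} \approx 255.19$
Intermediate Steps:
$Z{\left(v \right)} = v^{3}$
$r = 22$
$F{\left(o \right)} = 2 o \left(211 + o\right)$ ($F{\left(o \right)} = \left(211 + o\right) 2 o = 2 o \left(211 + o\right)$)
$\sqrt{F{\left(r \right)} + Z{\left(38 \right)}} = \sqrt{2 \cdot 22 \left(211 + 22\right) + 38^{3}} = \sqrt{2 \cdot 22 \cdot 233 + 54872} = \sqrt{10252 + 54872} = \sqrt{65124} = 18 \sqrt{201}$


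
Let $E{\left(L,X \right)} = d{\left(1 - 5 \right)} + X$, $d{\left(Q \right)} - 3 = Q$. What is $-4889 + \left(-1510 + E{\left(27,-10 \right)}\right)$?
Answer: $-6410$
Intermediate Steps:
$d{\left(Q \right)} = 3 + Q$
$E{\left(L,X \right)} = -1 + X$ ($E{\left(L,X \right)} = \left(3 + \left(1 - 5\right)\right) + X = \left(3 - 4\right) + X = -1 + X$)
$-4889 + \left(-1510 + E{\left(27,-10 \right)}\right) = -4889 - 1521 = -6410$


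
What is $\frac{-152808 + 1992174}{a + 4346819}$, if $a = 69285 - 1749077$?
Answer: $\frac{613122}{889009} \approx 0.68967$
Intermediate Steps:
$a = -1679792$
$\frac{-152808 + 1992174}{a + 4346819} = \frac{-152808 + 1992174}{-1679792 + 4346819} = \frac{1839366}{2667027} = 1839366 \cdot \frac{1}{2667027} = \frac{613122}{889009}$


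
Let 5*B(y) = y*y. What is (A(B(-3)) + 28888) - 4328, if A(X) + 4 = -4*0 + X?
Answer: 122789/5 ≈ 24558.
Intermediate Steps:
B(y) = y**2/5 (B(y) = (y*y)/5 = y**2/5)
A(X) = -4 + X (A(X) = -4 + (-4*0 + X) = -4 + (0 + X) = -4 + X)
(A(B(-3)) + 28888) - 4328 = ((-4 + (1/5)*(-3)**2) + 28888) - 4328 = ((-4 + (1/5)*9) + 28888) - 4328 = ((-4 + 9/5) + 28888) - 4328 = (-11/5 + 28888) - 4328 = 144429/5 - 4328 = 122789/5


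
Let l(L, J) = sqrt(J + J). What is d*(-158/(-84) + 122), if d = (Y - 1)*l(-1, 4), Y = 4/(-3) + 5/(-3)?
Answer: -20812*sqrt(2)/21 ≈ -1401.6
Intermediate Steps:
l(L, J) = sqrt(2)*sqrt(J) (l(L, J) = sqrt(2*J) = sqrt(2)*sqrt(J))
Y = -3 (Y = 4*(-1/3) + 5*(-1/3) = -4/3 - 5/3 = -3)
d = -8*sqrt(2) (d = (-3 - 1)*(sqrt(2)*sqrt(4)) = -4*sqrt(2)*2 = -8*sqrt(2) ≈ -11.314)
d*(-158/(-84) + 122) = (-8*sqrt(2))*(-158/(-84) + 122) = (-8*sqrt(2))*(-158*(-1/84) + 122) = (-8*sqrt(2))*(79/42 + 122) = -8*sqrt(2)*(5203/42) = -20812*sqrt(2)/21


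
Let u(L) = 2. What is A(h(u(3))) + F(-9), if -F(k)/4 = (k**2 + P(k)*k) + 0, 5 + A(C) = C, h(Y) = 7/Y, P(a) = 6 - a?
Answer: 429/2 ≈ 214.50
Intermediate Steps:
A(C) = -5 + C
F(k) = -4*k**2 - 4*k*(6 - k) (F(k) = -4*((k**2 + (6 - k)*k) + 0) = -4*((k**2 + k*(6 - k)) + 0) = -4*(k**2 + k*(6 - k)) = -4*k**2 - 4*k*(6 - k))
A(h(u(3))) + F(-9) = (-5 + 7/2) - 24*(-9) = (-5 + 7*(1/2)) + 216 = (-5 + 7/2) + 216 = -3/2 + 216 = 429/2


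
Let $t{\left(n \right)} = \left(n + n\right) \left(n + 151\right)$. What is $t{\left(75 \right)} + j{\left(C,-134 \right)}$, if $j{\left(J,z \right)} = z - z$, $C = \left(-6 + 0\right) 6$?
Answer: $33900$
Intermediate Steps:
$t{\left(n \right)} = 2 n \left(151 + n\right)$
$C = -36$ ($C = \left(-6\right) 6 = -36$)
$j{\left(J,z \right)} = 0$
$t{\left(75 \right)} + j{\left(C,-134 \right)} = 2 \cdot 75 \left(151 + 75\right) + 0 = 2 \cdot 75 \cdot 226 + 0 = 33900 + 0 = 33900$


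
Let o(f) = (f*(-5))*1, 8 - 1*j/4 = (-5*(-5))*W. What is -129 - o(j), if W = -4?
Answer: 2031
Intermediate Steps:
j = 432 (j = 32 - 4*(-5*(-5))*(-4) = 32 - 100*(-4) = 32 - 4*(-100) = 32 + 400 = 432)
o(f) = -5*f (o(f) = -5*f*1 = -5*f)
-129 - o(j) = -129 - (-5)*432 = -129 - 1*(-2160) = -129 + 2160 = 2031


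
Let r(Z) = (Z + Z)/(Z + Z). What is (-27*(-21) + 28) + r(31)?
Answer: 596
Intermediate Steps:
r(Z) = 1 (r(Z) = (2*Z)/((2*Z)) = (2*Z)*(1/(2*Z)) = 1)
(-27*(-21) + 28) + r(31) = (-27*(-21) + 28) + 1 = (567 + 28) + 1 = 595 + 1 = 596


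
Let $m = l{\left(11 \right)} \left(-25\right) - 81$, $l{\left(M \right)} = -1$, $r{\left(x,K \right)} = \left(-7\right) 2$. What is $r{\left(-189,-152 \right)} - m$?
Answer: $42$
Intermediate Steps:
$r{\left(x,K \right)} = -14$
$m = -56$ ($m = \left(-1\right) \left(-25\right) - 81 = 25 - 81 = -56$)
$r{\left(-189,-152 \right)} - m = -14 - -56 = -14 + 56 = 42$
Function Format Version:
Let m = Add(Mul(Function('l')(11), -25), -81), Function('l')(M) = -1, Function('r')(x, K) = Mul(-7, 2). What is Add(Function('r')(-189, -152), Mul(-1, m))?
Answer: 42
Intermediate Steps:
Function('r')(x, K) = -14
m = -56 (m = Add(Mul(-1, -25), -81) = Add(25, -81) = -56)
Add(Function('r')(-189, -152), Mul(-1, m)) = Add(-14, Mul(-1, -56)) = Add(-14, 56) = 42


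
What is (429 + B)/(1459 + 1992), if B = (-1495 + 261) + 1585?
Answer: 780/3451 ≈ 0.22602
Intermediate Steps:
B = 351 (B = -1234 + 1585 = 351)
(429 + B)/(1459 + 1992) = (429 + 351)/(1459 + 1992) = 780/3451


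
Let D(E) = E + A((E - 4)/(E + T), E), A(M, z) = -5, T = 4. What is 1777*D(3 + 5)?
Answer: 5331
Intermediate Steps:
D(E) = -5 + E (D(E) = E - 5 = -5 + E)
1777*D(3 + 5) = 1777*(-5 + (3 + 5)) = 1777*(-5 + 8) = 1777*3 = 5331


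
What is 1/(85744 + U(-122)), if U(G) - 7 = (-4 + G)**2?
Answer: 1/101627 ≈ 9.8399e-6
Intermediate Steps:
U(G) = 7 + (-4 + G)**2
1/(85744 + U(-122)) = 1/(85744 + (7 + (-4 - 122)**2)) = 1/(85744 + (7 + (-126)**2)) = 1/(85744 + (7 + 15876)) = 1/(85744 + 15883) = 1/101627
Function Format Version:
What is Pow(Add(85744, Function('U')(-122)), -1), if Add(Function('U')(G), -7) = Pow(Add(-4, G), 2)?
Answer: Rational(1, 101627) ≈ 9.8399e-6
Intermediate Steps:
Function('U')(G) = Add(7, Pow(Add(-4, G), 2))
Pow(Add(85744, Function('U')(-122)), -1) = Pow(Add(85744, Add(7, Pow(Add(-4, -122), 2))), -1) = Pow(Add(85744, Add(7, Pow(-126, 2))), -1) = Pow(Add(85744, Add(7, 15876)), -1) = Pow(Add(85744, 15883), -1) = Pow(101627, -1) = Rational(1, 101627)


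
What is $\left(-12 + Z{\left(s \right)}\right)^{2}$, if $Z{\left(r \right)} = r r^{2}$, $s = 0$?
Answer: $144$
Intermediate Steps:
$Z{\left(r \right)} = r^{3}$
$\left(-12 + Z{\left(s \right)}\right)^{2} = \left(-12 + 0^{3}\right)^{2} = \left(-12 + 0\right)^{2} = \left(-12\right)^{2} = 144$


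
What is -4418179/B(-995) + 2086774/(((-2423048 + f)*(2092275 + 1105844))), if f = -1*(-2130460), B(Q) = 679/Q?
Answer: 5426856177188085783/838207801186 ≈ 6.4744e+6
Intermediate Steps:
f = 2130460
-4418179/B(-995) + 2086774/(((-2423048 + f)*(2092275 + 1105844))) = -4418179/(679/(-995)) + 2086774/(((-2423048 + 2130460)*(2092275 + 1105844))) = -4418179/(679*(-1/995)) + 2086774/((-292588*3198119)) = -4418179/(-679/995) + 2086774/(-935731241972) = -4418179*(-995/679) + 2086774*(-1/935731241972) = 4396088105/679 - 2753/1234473934 = 5426856177188085783/838207801186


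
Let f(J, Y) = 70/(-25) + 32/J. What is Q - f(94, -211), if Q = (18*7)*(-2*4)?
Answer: -236302/235 ≈ -1005.5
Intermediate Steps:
f(J, Y) = -14/5 + 32/J (f(J, Y) = 70*(-1/25) + 32/J = -14/5 + 32/J)
Q = -1008 (Q = 126*(-8) = -1008)
Q - f(94, -211) = -1008 - (-14/5 + 32/94) = -1008 - (-14/5 + 32*(1/94)) = -1008 - (-14/5 + 16/47) = -1008 - 1*(-578/235) = -1008 + 578/235 = -236302/235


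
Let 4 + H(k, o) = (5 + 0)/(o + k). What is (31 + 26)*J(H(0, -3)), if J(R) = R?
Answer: -323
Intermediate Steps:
H(k, o) = -4 + 5/(k + o) (H(k, o) = -4 + (5 + 0)/(o + k) = -4 + 5/(k + o))
(31 + 26)*J(H(0, -3)) = (31 + 26)*((5 - 4*0 - 4*(-3))/(0 - 3)) = 57*((5 + 0 + 12)/(-3)) = 57*(-⅓*17) = 57*(-17/3) = -323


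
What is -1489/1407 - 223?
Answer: -315250/1407 ≈ -224.06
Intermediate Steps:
-1489/1407 - 223 = -315250/1407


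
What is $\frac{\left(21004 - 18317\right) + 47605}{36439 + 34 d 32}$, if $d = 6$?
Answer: $\frac{50292}{42967} \approx 1.1705$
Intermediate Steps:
$\frac{\left(21004 - 18317\right) + 47605}{36439 + 34 d 32} = \frac{\left(21004 - 18317\right) + 47605}{36439 + 34 \cdot 6 \cdot 32} = \frac{\left(21004 - 18317\right) + 47605}{36439 + 204 \cdot 32} = \frac{2687 + 47605}{36439 + 6528} = \frac{50292}{42967}$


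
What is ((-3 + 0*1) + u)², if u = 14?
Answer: 121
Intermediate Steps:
((-3 + 0*1) + u)² = ((-3 + 0*1) + 14)² = ((-3 + 0) + 14)² = (-3 + 14)² = 11² = 121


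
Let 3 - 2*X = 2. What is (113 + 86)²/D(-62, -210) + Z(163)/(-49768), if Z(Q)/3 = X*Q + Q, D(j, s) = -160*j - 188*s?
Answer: 483656917/614634800 ≈ 0.78690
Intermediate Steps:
X = ½ (X = 3/2 - ½*2 = 3/2 - 1 = ½ ≈ 0.50000)
D(j, s) = -188*s - 160*j
Z(Q) = 9*Q/2 (Z(Q) = 3*(Q/2 + Q) = 3*(3*Q/2) = 9*Q/2)
(113 + 86)²/D(-62, -210) + Z(163)/(-49768) = (113 + 86)²/(-188*(-210) - 160*(-62)) + ((9/2)*163)/(-49768) = 199²/(39480 + 9920) + (1467/2)*(-1/49768) = 39601/49400 - 1467/99536 = 483656917/614634800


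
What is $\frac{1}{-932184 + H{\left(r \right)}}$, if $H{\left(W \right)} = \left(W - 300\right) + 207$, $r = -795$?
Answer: $- \frac{1}{933072} \approx -1.0717 \cdot 10^{-6}$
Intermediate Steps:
$H{\left(W \right)} = -93 + W$ ($H{\left(W \right)} = \left(-300 + W\right) + 207 = -93 + W$)
$\frac{1}{-932184 + H{\left(r \right)}} = \frac{1}{-932184 - 888} = \frac{1}{-933072} = - \frac{1}{933072}$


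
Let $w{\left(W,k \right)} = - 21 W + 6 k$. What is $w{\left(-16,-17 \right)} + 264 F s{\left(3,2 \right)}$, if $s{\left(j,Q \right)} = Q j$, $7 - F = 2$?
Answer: $8154$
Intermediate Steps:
$F = 5$ ($F = 7 - 2 = 5$)
$w{\left(-16,-17 \right)} + 264 F s{\left(3,2 \right)} = \left(\left(-21\right) \left(-16\right) + 6 \left(-17\right)\right) + 264 \cdot 5 \cdot 2 \cdot 3 = \left(336 - 102\right) + 264 \cdot 5 \cdot 6 = 234 + 264 \cdot 30 = 234 + 7920 = 8154$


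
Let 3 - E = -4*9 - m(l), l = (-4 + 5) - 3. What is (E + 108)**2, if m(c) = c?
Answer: 21025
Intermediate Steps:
l = -2 (l = 1 - 3 = -2)
E = 37 (E = 3 - (-4*9 - 1*(-2)) = 3 - (-36 + 2) = 3 - 1*(-34) = 3 + 34 = 37)
(E + 108)**2 = (37 + 108)**2 = 145**2 = 21025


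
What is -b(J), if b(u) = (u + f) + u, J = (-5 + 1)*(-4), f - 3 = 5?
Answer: -40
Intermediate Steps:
f = 8 (f = 3 + 5 = 8)
J = 16 (J = -4*(-4) = 16)
b(u) = 8 + 2*u (b(u) = (u + 8) + u = (8 + u) + u = 8 + 2*u)
-b(J) = -(8 + 2*16) = -(8 + 32) = -1*40 = -40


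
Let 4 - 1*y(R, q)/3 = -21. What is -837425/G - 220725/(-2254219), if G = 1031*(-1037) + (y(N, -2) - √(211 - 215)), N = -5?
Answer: 567599794645203425/644095143952468043 - 837425*I/571457470594 ≈ 0.88124 - 1.4654e-6*I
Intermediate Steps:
y(R, q) = 75 (y(R, q) = 12 - 3*(-21) = 12 + 63 = 75)
G = -1069072 - 2*I (G = 1031*(-1037) + (75 - √(211 - 215)) = -1069147 + (75 - √(-4)) = -1069147 + (75 - 2*I) = -1069072 - 2*I ≈ -1.0691e+6 - 2.0*I)
-837425/G - 220725/(-2254219) = -837425*(-1069072 + 2*I)/1142914941188 - 220725/(-2254219) = -837425*(-1069072 + 2*I)/1142914941188 - 220725*(-1/2254219) = -837425*(-1069072 + 2*I)/1142914941188 + 220725/2254219 = 220725/2254219 - 837425*(-1069072 + 2*I)/1142914941188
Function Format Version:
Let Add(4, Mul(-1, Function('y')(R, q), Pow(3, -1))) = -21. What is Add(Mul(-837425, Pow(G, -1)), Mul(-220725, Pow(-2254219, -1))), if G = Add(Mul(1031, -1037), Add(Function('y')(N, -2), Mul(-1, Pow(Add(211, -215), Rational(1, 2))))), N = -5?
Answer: Add(Rational(567599794645203425, 644095143952468043), Mul(Rational(-837425, 571457470594), I)) ≈ Add(0.88124, Mul(-1.4654e-6, I))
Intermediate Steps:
Function('y')(R, q) = 75 (Function('y')(R, q) = Add(12, Mul(-3, -21)) = Add(12, 63) = 75)
G = Add(-1069072, Mul(-2, I)) (G = Add(Mul(1031, -1037), Add(75, Mul(-1, Pow(Add(211, -215), Rational(1, 2))))) = Add(-1069147, Add(75, Mul(-1, Pow(-4, Rational(1, 2))))) = Add(-1069147, Add(75, Mul(-1, Mul(2, I)))) = Add(-1069147, Add(75, Mul(-2, I))) = Add(-1069072, Mul(-2, I)) ≈ Add(-1.0691e+6, Mul(-2.0000, I)))
Add(Mul(-837425, Pow(G, -1)), Mul(-220725, Pow(-2254219, -1))) = Add(Mul(-837425, Pow(Add(-1069072, Mul(-2, I)), -1)), Mul(-220725, Pow(-2254219, -1))) = Add(Mul(-837425, Mul(Rational(1, 1142914941188), Add(-1069072, Mul(2, I)))), Mul(-220725, Rational(-1, 2254219))) = Add(Mul(Rational(-837425, 1142914941188), Add(-1069072, Mul(2, I))), Rational(220725, 2254219)) = Add(Rational(220725, 2254219), Mul(Rational(-837425, 1142914941188), Add(-1069072, Mul(2, I))))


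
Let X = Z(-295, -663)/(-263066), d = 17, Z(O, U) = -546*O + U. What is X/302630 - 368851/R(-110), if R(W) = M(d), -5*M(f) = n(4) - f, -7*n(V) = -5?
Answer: -513884730164208349/4537864824060 ≈ -1.1324e+5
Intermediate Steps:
Z(O, U) = U - 546*O
n(V) = 5/7 (n(V) = -1/7*(-5) = 5/7)
M(f) = -1/7 + f/5 (M(f) = -(5/7 - f)/5 = -1/7 + f/5)
R(W) = 114/35 (R(W) = -1/7 + (1/5)*17 = -1/7 + 17/5 = 114/35)
X = -160407/263066 (X = (-663 - 546*(-295))/(-263066) = (-663 + 161070)*(-1/263066) = 160407*(-1/263066) = -160407/263066 ≈ -0.60976)
X/302630 - 368851/R(-110) = -160407/263066/302630 - 368851/114/35 = -160407/263066*1/302630 - 368851*35/114 = -160407/79611663580 - 12909785/114 = -513884730164208349/4537864824060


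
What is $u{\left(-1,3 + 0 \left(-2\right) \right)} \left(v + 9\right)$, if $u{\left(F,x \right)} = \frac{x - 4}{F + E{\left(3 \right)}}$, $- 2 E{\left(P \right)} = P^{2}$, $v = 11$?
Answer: $\frac{40}{11} \approx 3.6364$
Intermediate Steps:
$E{\left(P \right)} = - \frac{P^{2}}{2}$
$u{\left(F,x \right)} = \frac{-4 + x}{- \frac{9}{2} + F}$ ($u{\left(F,x \right)} = \frac{x - 4}{F - \frac{3^{2}}{2}} = \frac{-4 + x}{F - \frac{9}{2}} = \frac{-4 + x}{- \frac{9}{2} + F}$)
$u{\left(-1,3 + 0 \left(-2\right) \right)} \left(v + 9\right) = \frac{2 \left(-4 + \left(3 + 0 \left(-2\right)\right)\right)}{-9 + 2 \left(-1\right)} \left(11 + 9\right) = \frac{2 \left(-4 + \left(3 + 0\right)\right)}{-9 - 2} \cdot 20 = \frac{2 \left(-4 + 3\right)}{-11} \cdot 20 = 2 \left(- \frac{1}{11}\right) \left(-1\right) 20 = \frac{2}{11} \cdot 20 = \frac{40}{11}$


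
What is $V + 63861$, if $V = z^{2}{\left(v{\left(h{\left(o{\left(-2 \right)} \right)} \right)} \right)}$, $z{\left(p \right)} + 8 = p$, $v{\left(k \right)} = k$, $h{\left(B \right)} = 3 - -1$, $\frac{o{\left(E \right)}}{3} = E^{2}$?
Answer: $63877$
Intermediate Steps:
$o{\left(E \right)} = 3 E^{2}$
$h{\left(B \right)} = 4$ ($h{\left(B \right)} = 3 + 1 = 4$)
$z{\left(p \right)} = -8 + p$
$V = 16$ ($V = \left(-8 + 4\right)^{2} = \left(-4\right)^{2} = 16$)
$V + 63861 = 16 + 63861 = 63877$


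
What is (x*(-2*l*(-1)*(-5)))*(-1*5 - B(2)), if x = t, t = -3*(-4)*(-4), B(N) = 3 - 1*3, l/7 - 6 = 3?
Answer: -151200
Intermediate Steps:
l = 63 (l = 42 + 7*3 = 42 + 21 = 63)
B(N) = 0 (B(N) = 3 - 3 = 0)
t = -48 (t = 12*(-4) = -48)
x = -48
(x*(-2*l*(-1)*(-5)))*(-1*5 - B(2)) = (-(-96)*(63*(-1))*(-5))*(-1*5 - 1*0) = (-(-96)*(-63*(-5)))*(-5 + 0) = -(-96)*315*(-5) = -48*(-630)*(-5) = 30240*(-5) = -151200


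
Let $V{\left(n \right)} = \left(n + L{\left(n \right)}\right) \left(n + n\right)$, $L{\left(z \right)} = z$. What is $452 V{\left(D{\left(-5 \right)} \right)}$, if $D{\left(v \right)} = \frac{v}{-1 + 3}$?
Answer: $11300$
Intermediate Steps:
$D{\left(v \right)} = \frac{v}{2}$
$V{\left(n \right)} = 4 n^{2}$ ($V{\left(n \right)} = \left(n + n\right) \left(n + n\right) = 2 n 2 n = 4 n^{2}$)
$452 V{\left(D{\left(-5 \right)} \right)} = 452 \cdot 4 \left(\frac{1}{2} \left(-5\right)\right)^{2} = 452 \cdot 4 \left(- \frac{5}{2}\right)^{2} = 452 \cdot 4 \cdot \frac{25}{4} = 452 \cdot 25 = 11300$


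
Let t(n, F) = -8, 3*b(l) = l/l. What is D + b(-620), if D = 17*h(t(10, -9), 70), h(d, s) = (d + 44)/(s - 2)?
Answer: 28/3 ≈ 9.3333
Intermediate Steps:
b(l) = 1/3 (b(l) = (l/l)/3 = (1/3)*1 = 1/3)
h(d, s) = (44 + d)/(-2 + s)
D = 9 (D = 17*((44 - 8)/(-2 + 70)) = 17*(36/68) = 17*((1/68)*36) = 17*(9/17) = 9)
D + b(-620) = 9 + 1/3 = 28/3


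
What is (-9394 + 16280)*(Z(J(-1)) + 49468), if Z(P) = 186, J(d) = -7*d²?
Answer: 341917444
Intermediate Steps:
(-9394 + 16280)*(Z(J(-1)) + 49468) = (-9394 + 16280)*(186 + 49468) = 6886*49654 = 341917444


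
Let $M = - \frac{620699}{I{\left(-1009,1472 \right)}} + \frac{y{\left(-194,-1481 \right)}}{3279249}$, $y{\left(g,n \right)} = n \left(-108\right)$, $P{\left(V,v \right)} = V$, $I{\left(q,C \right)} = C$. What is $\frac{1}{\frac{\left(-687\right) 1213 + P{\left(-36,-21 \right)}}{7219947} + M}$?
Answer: $- \frac{1290780661417408}{544370178256917083} \approx -0.0023711$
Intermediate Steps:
$y{\left(g,n \right)} = - 108 n$
$M = - \frac{226132347955}{536339392}$ ($M = - \frac{620699}{1472} + \frac{\left(-108\right) \left(-1481\right)}{3279249} = \left(-620699\right) \frac{1}{1472} + 159948 \cdot \frac{1}{3279249} = - \frac{620699}{1472} + \frac{17772}{364361} = - \frac{226132347955}{536339392} \approx -421.62$)
$\frac{1}{\frac{\left(-687\right) 1213 + P{\left(-36,-21 \right)}}{7219947} + M} = \frac{1}{\frac{\left(-687\right) 1213 - 36}{7219947} - \frac{226132347955}{536339392}} = \frac{1}{\left(-833331 - 36\right) \frac{1}{7219947} - \frac{226132347955}{536339392}} = \frac{1}{\left(-833367\right) \frac{1}{7219947} - \frac{226132347955}{536339392}} = \frac{1}{- \frac{277789}{2406649} - \frac{226132347955}{536339392}} = \frac{1}{- \frac{544370178256917083}{1290780661417408}} = - \frac{1290780661417408}{544370178256917083}$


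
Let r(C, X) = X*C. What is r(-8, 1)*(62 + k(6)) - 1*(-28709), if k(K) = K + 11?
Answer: 28077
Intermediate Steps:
r(C, X) = C*X
k(K) = 11 + K
r(-8, 1)*(62 + k(6)) - 1*(-28709) = (-8*1)*(62 + (11 + 6)) - 1*(-28709) = -8*(62 + 17) + 28709 = -8*79 + 28709 = -632 + 28709 = 28077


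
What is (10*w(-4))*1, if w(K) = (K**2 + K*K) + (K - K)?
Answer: 320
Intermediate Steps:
w(K) = 2*K**2 (w(K) = (K**2 + K**2) + 0 = 2*K**2 + 0 = 2*K**2)
(10*w(-4))*1 = (10*(2*(-4)**2))*1 = (10*(2*16))*1 = (10*32)*1 = 320*1 = 320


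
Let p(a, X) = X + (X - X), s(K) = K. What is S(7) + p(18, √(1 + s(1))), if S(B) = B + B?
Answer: 14 + √2 ≈ 15.414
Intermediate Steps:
S(B) = 2*B
p(a, X) = X (p(a, X) = X + 0 = X)
S(7) + p(18, √(1 + s(1))) = 2*7 + √(1 + 1) = 14 + √2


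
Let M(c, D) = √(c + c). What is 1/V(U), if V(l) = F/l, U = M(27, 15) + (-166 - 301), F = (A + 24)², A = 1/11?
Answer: -56507/70225 + 363*√6/70225 ≈ -0.79200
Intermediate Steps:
A = 1/11 ≈ 0.090909
M(c, D) = √2*√c (M(c, D) = √(2*c) = √2*√c)
F = 70225/121 (F = (1/11 + 24)² = (265/11)² = 70225/121 ≈ 580.37)
U = -467 + 3*√6 (U = √2*√27 + (-166 - 301) = √2*(3*√3) - 467 = 3*√6 - 467 = -467 + 3*√6 ≈ -459.65)
V(l) = 70225/(121*l)
1/V(U) = 1/(70225/(121*(-467 + 3*√6))) = -56507/70225 + 363*√6/70225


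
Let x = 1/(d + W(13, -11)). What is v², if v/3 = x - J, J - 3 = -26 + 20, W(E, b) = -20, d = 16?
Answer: 1089/16 ≈ 68.063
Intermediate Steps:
J = -3 (J = 3 + (-26 + 20) = 3 - 6 = -3)
x = -¼ (x = 1/(16 - 20) = 1/(-4) = -¼ ≈ -0.25000)
v = 33/4 (v = 3*(-¼ - 1*(-3)) = 3*(-¼ + 3) = 3*(11/4) = 33/4 ≈ 8.2500)
v² = (33/4)² = 1089/16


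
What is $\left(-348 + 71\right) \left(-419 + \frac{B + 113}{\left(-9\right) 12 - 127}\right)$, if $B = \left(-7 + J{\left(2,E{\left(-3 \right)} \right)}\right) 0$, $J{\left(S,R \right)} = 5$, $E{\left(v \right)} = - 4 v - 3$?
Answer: $\frac{27306106}{235} \approx 1.162 \cdot 10^{5}$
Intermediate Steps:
$E{\left(v \right)} = -3 - 4 v$
$B = 0$ ($B = \left(-7 + 5\right) 0 = \left(-2\right) 0 = 0$)
$\left(-348 + 71\right) \left(-419 + \frac{B + 113}{\left(-9\right) 12 - 127}\right) = \left(-348 + 71\right) \left(-419 + \frac{0 + 113}{\left(-9\right) 12 - 127}\right) = - 277 \left(-419 + \frac{113}{-108 - 127}\right) = - 277 \left(-419 + \frac{113}{-235}\right) = - 277 \left(-419 + 113 \left(- \frac{1}{235}\right)\right) = - 277 \left(-419 - \frac{113}{235}\right) = \left(-277\right) \left(- \frac{98578}{235}\right) = \frac{27306106}{235}$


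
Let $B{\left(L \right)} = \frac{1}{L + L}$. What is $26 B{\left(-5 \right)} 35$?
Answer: $-91$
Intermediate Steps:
$B{\left(L \right)} = \frac{1}{2 L}$
$26 B{\left(-5 \right)} 35 = 26 \frac{1}{2 \left(-5\right)} 35 = 26 \cdot \frac{1}{2} \left(- \frac{1}{5}\right) 35 = 26 \left(- \frac{1}{10}\right) 35 = \left(- \frac{13}{5}\right) 35 = -91$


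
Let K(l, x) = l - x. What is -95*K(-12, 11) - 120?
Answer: 2065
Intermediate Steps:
-95*K(-12, 11) - 120 = -95*(-12 - 1*11) - 120 = -95*(-12 - 11) - 120 = -95*(-23) - 120 = 2185 - 120 = 2065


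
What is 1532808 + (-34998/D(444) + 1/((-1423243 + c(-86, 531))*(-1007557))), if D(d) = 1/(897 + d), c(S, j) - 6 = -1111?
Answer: -65153372416973460359/1435111797836 ≈ -4.5399e+7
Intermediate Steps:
c(S, j) = -1105 (c(S, j) = 6 - 1111 = -1105)
1532808 + (-34998/D(444) + 1/((-1423243 + c(-86, 531))*(-1007557))) = 1532808 + (-34998/(1/(897 + 444)) + 1/(-1423243 - 1105*(-1007557))) = 1532808 + (-34998/(1/1341) - 1/1007557/(-1424348)) = 1532808 + (-34998/1/1341 - 1/1424348*(-1/1007557)) = 1532808 + (-34998*1341 + 1/1435111797836) = 1532808 + (-46932318 + 1/1435111797836) = 1532808 - 67353123261590863847/1435111797836 = -65153372416973460359/1435111797836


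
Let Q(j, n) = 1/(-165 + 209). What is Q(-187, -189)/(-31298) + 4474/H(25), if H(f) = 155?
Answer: 6161198933/213452360 ≈ 28.865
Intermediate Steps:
Q(j, n) = 1/44
Q(-187, -189)/(-31298) + 4474/H(25) = (1/44)/(-31298) + 4474/155 = (1/44)*(-1/31298) + 4474*(1/155) = -1/1377112 + 4474/155 = 6161198933/213452360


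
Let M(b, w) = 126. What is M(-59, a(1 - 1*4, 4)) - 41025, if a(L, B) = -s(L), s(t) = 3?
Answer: -40899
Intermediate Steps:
a(L, B) = -3 (a(L, B) = -1*3 = -3)
M(-59, a(1 - 1*4, 4)) - 41025 = 126 - 41025 = -40899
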